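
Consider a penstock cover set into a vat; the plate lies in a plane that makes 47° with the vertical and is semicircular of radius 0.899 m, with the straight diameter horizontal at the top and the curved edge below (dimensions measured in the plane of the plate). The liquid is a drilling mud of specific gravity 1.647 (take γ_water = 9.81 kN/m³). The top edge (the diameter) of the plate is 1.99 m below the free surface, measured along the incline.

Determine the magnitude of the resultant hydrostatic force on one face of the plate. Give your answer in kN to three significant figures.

F ≈ 33.2 kN

γ = 1.647 × 9.81 = 16.15707 kN/m³.
The plate makes 47° with the vertical, i.e. θ = 90° − 47° = 43° to the horizontal. Measuring y along the incline from the free-surface line, vertical depth h = y·sinθ with sinθ = 0.681998.
The centroid of a semicircle lies 4r/(3π) = 0.381547 m from the diameter, here below the top edge, so y_c = 1.99 + 0.381547 = 2.37155 m and h_c = 2.37155 × 0.681998 = 1.61739 m.
A = πr²/2 = π × 0.899²/2 = 1.26952 m².
Resultant F = γ·h_c·A = 16.15707 × 1.61739 × 1.26952 = 33.1755 kN.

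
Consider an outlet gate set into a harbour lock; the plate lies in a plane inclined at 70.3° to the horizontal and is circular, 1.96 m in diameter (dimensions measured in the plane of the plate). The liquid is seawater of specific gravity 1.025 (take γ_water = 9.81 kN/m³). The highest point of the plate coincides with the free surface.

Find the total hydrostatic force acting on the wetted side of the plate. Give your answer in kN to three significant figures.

γ = 1.025 × 9.81 = 10.05525 kN/m³.
Let θ = 70.3° be the plate's angle to the horizontal; measure y along the incline from where the plane meets the free surface. Vertical depth h = y·sinθ with sinθ = 0.941471.
The centroid is at the centre, 0.98 m below the top of the plate, so y_c = 0.98 m and h_c = 0.98 × 0.941471 = 0.922642 m.
A = π(0.98)² = 3.01719 m².
Resultant F = γ·h_c·A = 10.05525 × 0.922642 × 3.01719 = 27.9917 kN.

F ≈ 28.0 kN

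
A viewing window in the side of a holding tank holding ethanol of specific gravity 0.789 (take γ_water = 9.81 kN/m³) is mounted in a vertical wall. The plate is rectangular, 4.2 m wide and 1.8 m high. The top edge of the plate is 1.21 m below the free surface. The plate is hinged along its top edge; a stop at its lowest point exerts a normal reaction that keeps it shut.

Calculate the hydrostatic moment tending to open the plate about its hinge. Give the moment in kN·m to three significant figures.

γ = 0.789 × 9.81 = 7.74009 kN/m³.
The centroid lies 1.8/2 = 0.9 m below the top edge, so the centroid depth is h_c = 1.21 + 0.9 = 2.11 m.
A = 4.2 × 1.8 = 7.56 m².
Resultant F = γ·h_c·A = 7.74009 × 2.11 × 7.56 = 123.467 kN.
I_c = b·h³/12 = 4.2 × 1.8³/12 = 2.0412 m⁴.
Centre of pressure: y_p = y_c + I_c/(y_c·A) = 2.11 + 2.0412/(2.11 × 7.56) = 2.11 + 0.127962 = 2.23796 m along the plane.
The resultant acts 0.9 + 0.127962 = 1.02796 m (along the plate) below the hinge at the top edge, so the moment about the hinge is M = F × 1.02796 = 123.467 × 1.02796 = 126.919 kN·m.

M ≈ 127 kN·m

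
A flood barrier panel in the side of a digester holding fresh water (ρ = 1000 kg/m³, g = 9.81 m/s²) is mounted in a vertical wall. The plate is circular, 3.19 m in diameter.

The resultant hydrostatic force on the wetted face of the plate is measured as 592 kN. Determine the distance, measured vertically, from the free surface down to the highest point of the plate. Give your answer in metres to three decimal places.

d_top ≈ 5.956 m

γ = ρg = 1000 × 9.81 = 9810 N/m³ = 9.81 kN/m³.
A = π(1.595)² = 7.99229 m².
From F = γ·h_c·A, the centroid depth is h_c = 592/(9.81 × 7.99229) = 7.5506 m.
The centroid is at the centre, 1.595 m below the top of the plate, so the highest point sits at h_top = 7.5506 − 1.595 = 5.9556 m below the surface.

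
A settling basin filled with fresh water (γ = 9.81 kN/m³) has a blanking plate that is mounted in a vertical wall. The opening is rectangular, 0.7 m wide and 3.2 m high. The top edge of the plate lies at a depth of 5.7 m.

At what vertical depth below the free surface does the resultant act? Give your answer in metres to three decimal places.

γ = 9.81 kN/m³.
The centroid lies 3.2/2 = 1.6 m below the top edge, so the centroid depth is h_c = 5.7 + 1.6 = 7.3 m.
A = 0.7 × 3.2 = 2.24 m².
Resultant F = γ·h_c·A = 9.81 × 7.3 × 2.24 = 160.413 kN.
I_c = b·h³/12 = 0.7 × 3.2³/12 = 1.91147 m⁴.
Centre of pressure: y_p = y_c + I_c/(y_c·A) = 7.3 + 1.91147/(7.3 × 2.24) = 7.3 + 0.116895 = 7.4169 m along the plane.

h_p = 7.417 m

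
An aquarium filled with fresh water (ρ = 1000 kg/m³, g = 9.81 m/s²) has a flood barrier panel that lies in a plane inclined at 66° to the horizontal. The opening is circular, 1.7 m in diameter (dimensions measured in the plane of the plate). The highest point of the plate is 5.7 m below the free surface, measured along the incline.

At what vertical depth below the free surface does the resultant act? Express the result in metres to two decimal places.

h_p = 6.01 m

γ = ρg = 1000 × 9.81 = 9810 N/m³ = 9.81 kN/m³.
Let θ = 66° be the plate's angle to the horizontal; measure y along the incline from where the plane meets the free surface. Vertical depth h = y·sinθ with sinθ = 0.913545.
The centroid is at the centre, 0.85 m below the top of the plate, so y_c = 5.7 + 0.85 = 6.55 m and h_c = 6.55 × 0.913545 = 5.98372 m.
A = π(0.85)² = 2.2698 m².
Resultant F = γ·h_c·A = 9.81 × 5.98372 × 2.2698 = 133.238 kN.
I_c = πr⁴/4 = π × 0.85⁴/4 = 0.409983 m⁴.
Centre of pressure: y_p = y_c + I_c/(y_c·A) = 6.55 + 0.409983/(6.55 × 2.2698) = 6.55 + 0.0275764 = 6.57758 m along the plane.
Vertically, h_p = y_p·sinθ = 6.57758 × 0.913545 = 6.00892 m.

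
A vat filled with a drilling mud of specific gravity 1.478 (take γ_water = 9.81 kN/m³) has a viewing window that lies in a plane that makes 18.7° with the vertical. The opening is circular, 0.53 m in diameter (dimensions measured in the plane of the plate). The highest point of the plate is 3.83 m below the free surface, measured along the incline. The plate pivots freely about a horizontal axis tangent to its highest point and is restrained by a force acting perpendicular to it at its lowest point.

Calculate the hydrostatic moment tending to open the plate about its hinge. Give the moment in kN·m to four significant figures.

M ≈ 3.341 kN·m

γ = 1.478 × 9.81 = 14.49918 kN/m³.
The plate makes 18.7° with the vertical, i.e. θ = 90° − 18.7° = 71.3° to the horizontal. Measuring y along the incline from the free-surface line, vertical depth h = y·sinθ with sinθ = 0.947210.
The centroid is at the centre, 0.265 m below the top of the plate, so y_c = 3.83 + 0.265 = 4.095 m and h_c = 4.095 × 0.947210 = 3.87882 m.
A = π(0.265)² = 0.220618 m².
Resultant F = γ·h_c·A = 14.49918 × 3.87882 × 0.220618 = 12.4075 kN.
I_c = πr⁴/4 = π × 0.265⁴/4 = 0.00387323 m⁴.
Centre of pressure: y_p = y_c + I_c/(y_c·A) = 4.095 + 0.00387323/(4.095 × 0.220618) = 4.095 + 0.00428725 = 4.09929 m along the plane.
The resultant acts 0.265 + 0.00428725 = 0.269287 m (along the plate) below the hinge at the top edge, so the moment about the hinge is M = F × 0.269287 = 12.4075 × 0.269287 = 3.34118 kN·m.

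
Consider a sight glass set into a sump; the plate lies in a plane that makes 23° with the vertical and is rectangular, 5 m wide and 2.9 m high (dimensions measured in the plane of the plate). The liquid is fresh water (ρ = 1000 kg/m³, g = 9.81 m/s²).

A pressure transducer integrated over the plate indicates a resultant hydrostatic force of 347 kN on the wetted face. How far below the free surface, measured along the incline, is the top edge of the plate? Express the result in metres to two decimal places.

y_top ≈ 1.20 m

γ = ρg = 1000 × 9.81 = 9810 N/m³ = 9.81 kN/m³.
A = 5 × 2.9 = 14.5 m².
From F = γ·h_c·A, the centroid depth is h_c = 347/(9.81 × 14.5) = 2.43945 m.
The plate makes 23° with the vertical, i.e. θ = 90° − 23° = 67° to the horizontal. Measuring y along the incline from the free-surface line, vertical depth h = y·sinθ with sinθ = 0.920505.
Along the incline, y_c = h_c/sinθ = 2.43945/0.920505 = 2.65012 m.
The centroid lies 2.9/2 = 1.45 m below the top edge, so the top edge sits at y_top = 2.65012 − 1.45 = 1.20012 m along the incline.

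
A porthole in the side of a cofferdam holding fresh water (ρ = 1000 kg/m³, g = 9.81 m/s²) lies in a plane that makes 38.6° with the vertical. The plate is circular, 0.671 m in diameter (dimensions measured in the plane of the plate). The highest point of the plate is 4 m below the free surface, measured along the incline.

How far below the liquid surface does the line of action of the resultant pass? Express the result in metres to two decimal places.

h_p = 3.39 m

γ = ρg = 1000 × 9.81 = 9810 N/m³ = 9.81 kN/m³.
The plate makes 38.6° with the vertical, i.e. θ = 90° − 38.6° = 51.4° to the horizontal. Measuring y along the incline from the free-surface line, vertical depth h = y·sinθ with sinθ = 0.781520.
The centroid is at the centre, 0.3355 m below the top of the plate, so y_c = 4 + 0.3355 = 4.3355 m and h_c = 4.3355 × 0.781520 = 3.38828 m.
A = π(0.3355)² = 0.353618 m².
Resultant F = γ·h_c·A = 9.81 × 3.38828 × 0.353618 = 11.7539 kN.
I_c = πr⁴/4 = π × 0.3355⁴/4 = 0.00995085 m⁴.
Centre of pressure: y_p = y_c + I_c/(y_c·A) = 4.3355 + 0.00995085/(4.3355 × 0.353618) = 4.3355 + 0.00649063 = 4.34199 m along the plane.
Vertically, h_p = y_p·sinθ = 4.34199 × 0.781520 = 3.39335 m.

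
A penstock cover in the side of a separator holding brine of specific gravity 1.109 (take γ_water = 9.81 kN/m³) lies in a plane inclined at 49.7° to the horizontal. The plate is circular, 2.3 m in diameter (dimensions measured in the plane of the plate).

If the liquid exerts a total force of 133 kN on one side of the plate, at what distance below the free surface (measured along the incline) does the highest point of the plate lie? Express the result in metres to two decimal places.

γ = 1.109 × 9.81 = 10.87929 kN/m³.
A = π(1.15)² = 4.15476 m².
From F = γ·h_c·A, the centroid depth is h_c = 133/(10.87929 × 4.15476) = 2.94242 m.
Let θ = 49.7° be the plate's angle to the horizontal; measure y along the incline from where the plane meets the free surface. Vertical depth h = y·sinθ with sinθ = 0.762668.
Along the incline, y_c = h_c/sinθ = 2.94242/0.762668 = 3.85806 m.
The centroid is at the centre, 1.15 m below the top of the plate, so the highest point sits at y_top = 3.85806 − 1.15 = 2.70806 m along the incline.

y_top ≈ 2.71 m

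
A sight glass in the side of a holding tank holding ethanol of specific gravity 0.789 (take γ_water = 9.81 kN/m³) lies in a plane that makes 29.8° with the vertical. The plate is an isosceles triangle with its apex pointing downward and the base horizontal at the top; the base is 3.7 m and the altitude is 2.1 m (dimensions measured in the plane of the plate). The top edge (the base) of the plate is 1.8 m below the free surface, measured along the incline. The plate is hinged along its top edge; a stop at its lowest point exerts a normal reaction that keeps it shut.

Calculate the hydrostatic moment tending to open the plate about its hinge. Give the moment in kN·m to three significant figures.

γ = 0.789 × 9.81 = 7.74009 kN/m³.
The plate makes 29.8° with the vertical, i.e. θ = 90° − 29.8° = 60.2° to the horizontal. Measuring y along the incline from the free-surface line, vertical depth h = y·sinθ with sinθ = 0.867765.
With the apex down, the centroid sits h/3 = 2.1/3 = 0.7 m below the base (the top edge), so y_c = 1.8 + 0.7 = 2.5 m and h_c = 2.5 × 0.867765 = 2.16941 m.
A = ½ × 3.7 × 2.1 = 3.885 m².
Resultant F = γ·h_c·A = 7.74009 × 2.16941 × 3.885 = 65.2347 kN.
I_c = b·h³/36 = 3.7 × 2.1³/36 = 0.951825 m⁴.
Centre of pressure: y_p = y_c + I_c/(y_c·A) = 2.5 + 0.951825/(2.5 × 3.885) = 2.5 + 0.098 = 2.598 m along the plane.
The resultant acts 0.7 + 0.098 = 0.798 m (along the plate) below the hinge at the top edge, so the moment about the hinge is M = F × 0.798 = 65.2347 × 0.798 = 52.0573 kN·m.

M ≈ 52.1 kN·m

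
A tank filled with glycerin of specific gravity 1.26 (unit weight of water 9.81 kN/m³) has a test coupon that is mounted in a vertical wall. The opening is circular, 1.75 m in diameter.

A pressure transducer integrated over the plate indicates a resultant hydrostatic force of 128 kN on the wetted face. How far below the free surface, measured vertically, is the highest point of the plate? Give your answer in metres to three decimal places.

γ = 1.26 × 9.81 = 12.3606 kN/m³.
A = π(0.875)² = 2.40528 m².
From F = γ·h_c·A, the centroid depth is h_c = 128/(12.3606 × 2.40528) = 4.30531 m.
The centroid is at the centre, 0.875 m below the top of the plate, so the highest point sits at h_top = 4.30531 − 0.875 = 3.43031 m below the surface.

d_top ≈ 3.430 m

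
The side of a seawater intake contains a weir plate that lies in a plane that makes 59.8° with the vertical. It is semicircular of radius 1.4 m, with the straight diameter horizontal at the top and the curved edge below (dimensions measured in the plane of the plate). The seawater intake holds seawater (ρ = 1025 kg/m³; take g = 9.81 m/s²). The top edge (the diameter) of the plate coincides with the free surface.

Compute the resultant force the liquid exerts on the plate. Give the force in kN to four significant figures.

F ≈ 9.253 kN

γ = ρg = 1025 × 9.81 / 1000 = 10.05525 kN/m³.
The plate makes 59.8° with the vertical, i.e. θ = 90° − 59.8° = 30.2° to the horizontal. Measuring y along the incline from the free-surface line, vertical depth h = y·sinθ with sinθ = 0.503020.
The centroid of a semicircle lies 4r/(3π) = 0.594178 m from the diameter, here below the top edge, so y_c = 0.594178 m and h_c = 0.594178 × 0.503020 = 0.298883 m.
A = πr²/2 = π × 1.4²/2 = 3.07876 m².
Resultant F = γ·h_c·A = 10.05525 × 0.298883 × 3.07876 = 9.25273 kN.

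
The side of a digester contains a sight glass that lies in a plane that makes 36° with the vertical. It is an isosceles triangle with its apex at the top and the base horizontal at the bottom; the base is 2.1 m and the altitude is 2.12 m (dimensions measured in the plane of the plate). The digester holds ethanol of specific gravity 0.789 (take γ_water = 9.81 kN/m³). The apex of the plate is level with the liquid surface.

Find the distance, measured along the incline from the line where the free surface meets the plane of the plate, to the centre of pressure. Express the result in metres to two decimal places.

γ = 0.789 × 9.81 = 7.74009 kN/m³.
The plate makes 36° with the vertical, i.e. θ = 90° − 36° = 54° to the horizontal. Measuring y along the incline from the free-surface line, vertical depth h = y·sinθ with sinθ = 0.809017.
With the apex up, the centroid sits 2h/3 = 2 × 2.12/3 = 1.41333 m below the apex, so y_c = 1.41333 m and h_c = 1.41333 × 0.809017 = 1.14341 m.
A = ½ × 2.1 × 2.12 = 2.226 m².
Resultant F = γ·h_c·A = 7.74009 × 1.14341 × 2.226 = 19.7003 kN.
I_c = b·h³/36 = 2.1 × 2.12³/36 = 0.555807 m⁴.
Centre of pressure: y_p = y_c + I_c/(y_c·A) = 1.41333 + 0.555807/(1.41333 × 2.226) = 1.41333 + 0.176667 = 1.59 m along the plane.

y_p = 1.59 m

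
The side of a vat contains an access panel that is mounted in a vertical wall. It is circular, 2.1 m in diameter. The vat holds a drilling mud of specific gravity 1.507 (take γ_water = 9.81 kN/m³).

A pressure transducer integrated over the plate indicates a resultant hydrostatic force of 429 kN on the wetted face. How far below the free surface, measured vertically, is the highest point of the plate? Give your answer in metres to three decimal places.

d_top ≈ 7.328 m

γ = 1.507 × 9.81 = 14.78367 kN/m³.
A = π(1.05)² = 3.46361 m².
From F = γ·h_c·A, the centroid depth is h_c = 429/(14.78367 × 3.46361) = 8.37811 m.
The centroid is at the centre, 1.05 m below the top of the plate, so the highest point sits at h_top = 8.37811 − 1.05 = 7.32811 m below the surface.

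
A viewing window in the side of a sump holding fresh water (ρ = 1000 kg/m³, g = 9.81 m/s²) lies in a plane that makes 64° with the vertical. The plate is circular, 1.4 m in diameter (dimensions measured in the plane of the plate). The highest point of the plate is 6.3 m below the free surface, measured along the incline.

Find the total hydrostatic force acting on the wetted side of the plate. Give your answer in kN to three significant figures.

F ≈ 46.3 kN

γ = ρg = 1000 × 9.81 = 9810 N/m³ = 9.81 kN/m³.
The plate makes 64° with the vertical, i.e. θ = 90° − 64° = 26° to the horizontal. Measuring y along the incline from the free-surface line, vertical depth h = y·sinθ with sinθ = 0.438371.
The centroid is at the centre, 0.7 m below the top of the plate, so y_c = 6.3 + 0.7 = 7 m and h_c = 7 × 0.438371 = 3.0686 m.
A = π(0.7)² = 1.53938 m².
Resultant F = γ·h_c·A = 9.81 × 3.0686 × 1.53938 = 46.3399 kN.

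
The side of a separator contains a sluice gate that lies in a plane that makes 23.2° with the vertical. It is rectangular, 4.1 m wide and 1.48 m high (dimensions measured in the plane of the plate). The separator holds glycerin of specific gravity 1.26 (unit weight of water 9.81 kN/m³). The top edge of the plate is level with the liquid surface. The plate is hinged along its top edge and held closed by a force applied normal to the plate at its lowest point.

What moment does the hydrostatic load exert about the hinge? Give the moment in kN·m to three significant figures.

γ = 1.26 × 9.81 = 12.3606 kN/m³.
The plate makes 23.2° with the vertical, i.e. θ = 90° − 23.2° = 66.8° to the horizontal. Measuring y along the incline from the free-surface line, vertical depth h = y·sinθ with sinθ = 0.919135.
The centroid lies 1.48/2 = 0.74 m below the top edge, so y_c = 0.74 m and h_c = 0.74 × 0.919135 = 0.68016 m.
A = 4.1 × 1.48 = 6.068 m².
Resultant F = γ·h_c·A = 12.3606 × 0.68016 × 6.068 = 51.0148 kN.
I_c = b·h³/12 = 4.1 × 1.48³/12 = 1.10761 m⁴.
Centre of pressure: y_p = y_c + I_c/(y_c·A) = 0.74 + 1.10761/(0.74 × 6.068) = 0.74 + 0.246666 = 0.986666 m along the plane.
The resultant acts 0.74 + 0.246666 = 0.986666 m (along the plate) below the hinge at the top edge, so the moment about the hinge is M = F × 0.986666 = 51.0148 × 0.986666 = 50.3346 kN·m.

M ≈ 50.3 kN·m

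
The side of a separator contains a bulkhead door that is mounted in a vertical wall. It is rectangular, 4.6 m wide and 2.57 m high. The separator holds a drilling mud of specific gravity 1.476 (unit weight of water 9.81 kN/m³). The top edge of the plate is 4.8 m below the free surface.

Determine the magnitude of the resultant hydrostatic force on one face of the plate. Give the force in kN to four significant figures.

F ≈ 1042 kN

γ = 1.476 × 9.81 = 14.47956 kN/m³.
The centroid lies 2.57/2 = 1.285 m below the top edge, so the centroid depth is h_c = 4.8 + 1.285 = 6.085 m.
A = 4.6 × 2.57 = 11.822 m².
Resultant F = γ·h_c·A = 14.47956 × 6.085 × 11.822 = 1041.61 kN.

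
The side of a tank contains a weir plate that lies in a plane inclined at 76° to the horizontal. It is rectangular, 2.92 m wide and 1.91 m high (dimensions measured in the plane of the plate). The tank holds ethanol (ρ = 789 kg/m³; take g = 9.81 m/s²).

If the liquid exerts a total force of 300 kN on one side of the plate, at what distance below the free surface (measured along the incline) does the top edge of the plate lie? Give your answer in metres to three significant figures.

γ = ρg = 789 × 9.81 / 1000 = 7.74009 kN/m³.
A = 2.92 × 1.91 = 5.5772 m².
From F = γ·h_c·A, the centroid depth is h_c = 300/(7.74009 × 5.5772) = 6.94959 m.
Let θ = 76° be the plate's angle to the horizontal; measure y along the incline from where the plane meets the free surface. Vertical depth h = y·sinθ with sinθ = 0.970296.
Along the incline, y_c = h_c/sinθ = 6.94959/0.970296 = 7.16234 m.
The centroid lies 1.91/2 = 0.955 m below the top edge, so the top edge sits at y_top = 7.16234 − 0.955 = 6.20734 m along the incline.

y_top ≈ 6.21 m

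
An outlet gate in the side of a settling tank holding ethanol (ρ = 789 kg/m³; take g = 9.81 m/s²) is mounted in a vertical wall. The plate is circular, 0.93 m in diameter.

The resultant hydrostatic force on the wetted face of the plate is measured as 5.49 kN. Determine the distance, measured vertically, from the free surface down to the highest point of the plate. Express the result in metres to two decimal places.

d_top ≈ 0.58 m

γ = ρg = 789 × 9.81 / 1000 = 7.74009 kN/m³.
A = π(0.465)² = 0.679291 m².
From F = γ·h_c·A, the centroid depth is h_c = 5.49/(7.74009 × 0.679291) = 1.04417 m.
The centroid is at the centre, 0.465 m below the top of the plate, so the highest point sits at h_top = 1.04417 − 0.465 = 0.57917 m below the surface.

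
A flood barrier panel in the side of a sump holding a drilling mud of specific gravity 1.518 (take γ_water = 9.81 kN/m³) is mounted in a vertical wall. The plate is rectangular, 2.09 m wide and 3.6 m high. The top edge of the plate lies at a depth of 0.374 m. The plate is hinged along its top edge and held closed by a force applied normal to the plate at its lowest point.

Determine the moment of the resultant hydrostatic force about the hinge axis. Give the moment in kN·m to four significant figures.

M ≈ 559.5 kN·m

γ = 1.518 × 9.81 = 14.89158 kN/m³.
The centroid lies 3.6/2 = 1.8 m below the top edge, so the centroid depth is h_c = 0.374 + 1.8 = 2.174 m.
A = 2.09 × 3.6 = 7.524 m².
Resultant F = γ·h_c·A = 14.89158 × 2.174 × 7.524 = 243.584 kN.
I_c = b·h³/12 = 2.09 × 3.6³/12 = 8.12592 m⁴.
Centre of pressure: y_p = y_c + I_c/(y_c·A) = 2.174 + 8.12592/(2.174 × 7.524) = 2.174 + 0.49678 = 2.67078 m along the plane.
The resultant acts 1.8 + 0.49678 = 2.29678 m (along the plate) below the hinge at the top edge, so the moment about the hinge is M = F × 2.29678 = 243.584 × 2.29678 = 559.459 kN·m.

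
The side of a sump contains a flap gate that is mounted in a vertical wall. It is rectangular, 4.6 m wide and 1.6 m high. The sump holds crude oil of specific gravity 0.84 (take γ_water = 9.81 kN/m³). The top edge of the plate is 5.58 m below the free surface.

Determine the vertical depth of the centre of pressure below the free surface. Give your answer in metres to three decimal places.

γ = 0.84 × 9.81 = 8.2404 kN/m³.
The centroid lies 1.6/2 = 0.8 m below the top edge, so the centroid depth is h_c = 5.58 + 0.8 = 6.38 m.
A = 4.6 × 1.6 = 7.36 m².
Resultant F = γ·h_c·A = 8.2404 × 6.38 × 7.36 = 386.943 kN.
I_c = b·h³/12 = 4.6 × 1.6³/12 = 1.57013 m⁴.
Centre of pressure: y_p = y_c + I_c/(y_c·A) = 6.38 + 1.57013/(6.38 × 7.36) = 6.38 + 0.0334378 = 6.41344 m along the plane.

h_p = 6.413 m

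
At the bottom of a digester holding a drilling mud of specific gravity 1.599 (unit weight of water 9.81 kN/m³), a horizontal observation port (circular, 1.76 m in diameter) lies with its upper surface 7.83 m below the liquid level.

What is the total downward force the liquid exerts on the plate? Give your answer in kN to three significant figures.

F ≈ 299 kN

γ = 1.599 × 9.81 = 15.68619 kN/m³.
The plate is horizontal, so pressure is uniform at p = γ·h = 15.68619 × 7.83 = 122.823 kN/m².
A = π(0.88)² = 2.43285 m².
F = p·A = 122.823 × 2.43285 = 298.81 kN.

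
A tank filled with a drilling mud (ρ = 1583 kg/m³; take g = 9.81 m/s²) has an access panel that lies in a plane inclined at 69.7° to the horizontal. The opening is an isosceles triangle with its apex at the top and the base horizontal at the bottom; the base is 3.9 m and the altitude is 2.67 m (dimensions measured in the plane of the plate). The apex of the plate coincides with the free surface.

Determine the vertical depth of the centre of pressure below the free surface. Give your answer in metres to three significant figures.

γ = ρg = 1583 × 9.81 / 1000 = 15.52923 kN/m³.
Let θ = 69.7° be the plate's angle to the horizontal; measure y along the incline from where the plane meets the free surface. Vertical depth h = y·sinθ with sinθ = 0.937889.
With the apex up, the centroid sits 2h/3 = 2 × 2.67/3 = 1.78 m below the apex, so y_c = 1.78 m and h_c = 1.78 × 0.937889 = 1.66944 m.
A = ½ × 3.9 × 2.67 = 5.2065 m².
Resultant F = γ·h_c·A = 15.52923 × 1.66944 × 5.2065 = 134.979 kN.
I_c = b·h³/36 = 3.9 × 2.67³/36 = 2.06203 m⁴.
Centre of pressure: y_p = y_c + I_c/(y_c·A) = 1.78 + 2.06203/(1.78 × 5.2065) = 1.78 + 0.2225 = 2.0025 m along the plane.
Vertically, h_p = y_p·sinθ = 2.0025 × 0.937889 = 1.87812 m.

h_p = 1.88 m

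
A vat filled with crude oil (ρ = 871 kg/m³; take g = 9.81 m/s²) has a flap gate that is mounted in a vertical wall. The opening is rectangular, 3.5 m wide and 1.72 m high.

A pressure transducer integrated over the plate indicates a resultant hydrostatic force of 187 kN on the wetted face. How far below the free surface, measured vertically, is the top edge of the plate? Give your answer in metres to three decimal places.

d_top ≈ 2.775 m

γ = ρg = 871 × 9.81 / 1000 = 8.54451 kN/m³.
A = 3.5 × 1.72 = 6.02 m².
From F = γ·h_c·A, the centroid depth is h_c = 187/(8.54451 × 6.02) = 3.63545 m.
The centroid lies 1.72/2 = 0.86 m below the top edge, so the top edge sits at h_top = 3.63545 − 0.86 = 2.77545 m below the surface.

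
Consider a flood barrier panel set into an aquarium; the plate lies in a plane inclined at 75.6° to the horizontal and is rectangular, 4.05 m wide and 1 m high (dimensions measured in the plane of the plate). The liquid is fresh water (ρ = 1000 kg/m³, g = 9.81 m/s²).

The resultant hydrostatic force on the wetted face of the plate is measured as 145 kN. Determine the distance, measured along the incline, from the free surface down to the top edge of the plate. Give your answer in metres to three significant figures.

y_top ≈ 3.27 m

γ = ρg = 1000 × 9.81 = 9810 N/m³ = 9.81 kN/m³.
A = 4.05 × 1 = 4.05 m².
From F = γ·h_c·A, the centroid depth is h_c = 145/(9.81 × 4.05) = 3.64959 m.
Let θ = 75.6° be the plate's angle to the horizontal; measure y along the incline from where the plane meets the free surface. Vertical depth h = y·sinθ with sinθ = 0.968583.
Along the incline, y_c = h_c/sinθ = 3.64959/0.968583 = 3.76797 m.
The centroid lies 1/2 = 0.5 m below the top edge, so the top edge sits at y_top = 3.76797 − 0.5 = 3.26797 m along the incline.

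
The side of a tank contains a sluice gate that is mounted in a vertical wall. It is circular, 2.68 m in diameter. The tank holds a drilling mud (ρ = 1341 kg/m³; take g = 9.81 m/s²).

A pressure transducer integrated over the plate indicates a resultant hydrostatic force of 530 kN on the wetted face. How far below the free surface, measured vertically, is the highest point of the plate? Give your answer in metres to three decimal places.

γ = ρg = 1341 × 9.81 / 1000 = 13.15521 kN/m³.
A = π(1.34)² = 5.64104 m².
From F = γ·h_c·A, the centroid depth is h_c = 530/(13.15521 × 5.64104) = 7.14198 m.
The centroid is at the centre, 1.34 m below the top of the plate, so the highest point sits at h_top = 7.14198 − 1.34 = 5.80198 m below the surface.

d_top ≈ 5.802 m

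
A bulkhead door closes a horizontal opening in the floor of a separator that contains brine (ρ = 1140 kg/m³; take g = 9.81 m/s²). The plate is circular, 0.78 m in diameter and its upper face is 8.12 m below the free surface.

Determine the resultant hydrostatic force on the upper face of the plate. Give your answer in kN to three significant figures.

F ≈ 43.4 kN

γ = ρg = 1140 × 9.81 / 1000 = 11.1834 kN/m³.
The plate is horizontal, so pressure is uniform at p = γ·h = 11.1834 × 8.12 = 90.8092 kN/m².
A = π(0.39)² = 0.477836 m².
F = p·A = 90.8092 × 0.477836 = 43.3919 kN.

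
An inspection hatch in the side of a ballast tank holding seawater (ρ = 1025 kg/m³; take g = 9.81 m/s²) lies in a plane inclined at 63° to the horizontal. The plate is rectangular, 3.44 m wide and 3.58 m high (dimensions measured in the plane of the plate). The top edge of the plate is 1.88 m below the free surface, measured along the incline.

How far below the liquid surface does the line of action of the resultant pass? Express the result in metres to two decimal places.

γ = ρg = 1025 × 9.81 / 1000 = 10.05525 kN/m³.
Let θ = 63° be the plate's angle to the horizontal; measure y along the incline from where the plane meets the free surface. Vertical depth h = y·sinθ with sinθ = 0.891007.
The centroid lies 3.58/2 = 1.79 m below the top edge, so y_c = 1.88 + 1.79 = 3.67 m and h_c = 3.67 × 0.891007 = 3.27 m.
A = 3.44 × 3.58 = 12.3152 m².
Resultant F = γ·h_c·A = 10.05525 × 3.27 × 12.3152 = 404.932 kN.
I_c = b·h³/12 = 3.44 × 3.58³/12 = 13.153 m⁴.
Centre of pressure: y_p = y_c + I_c/(y_c·A) = 3.67 + 13.153/(3.67 × 12.3152) = 3.67 + 0.291016 = 3.96102 m along the plane.
Vertically, h_p = y_p·sinθ = 3.96102 × 0.891007 = 3.5293 m.

h_p = 3.53 m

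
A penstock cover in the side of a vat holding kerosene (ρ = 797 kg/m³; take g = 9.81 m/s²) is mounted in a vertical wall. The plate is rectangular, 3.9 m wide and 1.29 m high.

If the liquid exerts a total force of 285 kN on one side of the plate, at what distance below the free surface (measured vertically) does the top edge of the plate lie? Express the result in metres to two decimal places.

d_top ≈ 6.60 m

γ = ρg = 797 × 9.81 / 1000 = 7.81857 kN/m³.
A = 3.9 × 1.29 = 5.031 m².
From F = γ·h_c·A, the centroid depth is h_c = 285/(7.81857 × 5.031) = 7.24541 m.
The centroid lies 1.29/2 = 0.645 m below the top edge, so the top edge sits at h_top = 7.24541 − 0.645 = 6.60041 m below the surface.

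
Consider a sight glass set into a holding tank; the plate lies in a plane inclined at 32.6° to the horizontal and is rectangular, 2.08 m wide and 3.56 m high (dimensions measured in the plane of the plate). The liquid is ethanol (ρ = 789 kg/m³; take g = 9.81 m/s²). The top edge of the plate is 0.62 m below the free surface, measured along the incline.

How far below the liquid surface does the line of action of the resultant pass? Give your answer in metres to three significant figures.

γ = ρg = 789 × 9.81 / 1000 = 7.74009 kN/m³.
Let θ = 32.6° be the plate's angle to the horizontal; measure y along the incline from where the plane meets the free surface. Vertical depth h = y·sinθ with sinθ = 0.538771.
The centroid lies 3.56/2 = 1.78 m below the top edge, so y_c = 0.62 + 1.78 = 2.4 m and h_c = 2.4 × 0.538771 = 1.29305 m.
A = 2.08 × 3.56 = 7.4048 m².
Resultant F = γ·h_c·A = 7.74009 × 1.29305 × 7.4048 = 74.1096 kN.
I_c = b·h³/12 = 2.08 × 3.56³/12 = 7.82046 m⁴.
Centre of pressure: y_p = y_c + I_c/(y_c·A) = 2.4 + 7.82046/(2.4 × 7.4048) = 2.4 + 0.440056 = 2.84006 m along the plane.
Vertically, h_p = y_p·sinθ = 2.84006 × 0.538771 = 1.53014 m.

h_p = 1.53 m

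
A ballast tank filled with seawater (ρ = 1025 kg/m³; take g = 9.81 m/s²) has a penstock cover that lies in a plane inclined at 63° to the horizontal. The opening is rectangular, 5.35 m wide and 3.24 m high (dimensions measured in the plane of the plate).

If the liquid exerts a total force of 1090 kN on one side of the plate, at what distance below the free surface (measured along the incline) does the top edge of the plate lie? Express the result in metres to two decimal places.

y_top ≈ 5.40 m

γ = ρg = 1025 × 9.81 / 1000 = 10.05525 kN/m³.
A = 5.35 × 3.24 = 17.334 m².
From F = γ·h_c·A, the centroid depth is h_c = 1090/(10.05525 × 17.334) = 6.25367 m.
Let θ = 63° be the plate's angle to the horizontal; measure y along the incline from where the plane meets the free surface. Vertical depth h = y·sinθ with sinθ = 0.891007.
Along the incline, y_c = h_c/sinθ = 6.25367/0.891007 = 7.01865 m.
The centroid lies 3.24/2 = 1.62 m below the top edge, so the top edge sits at y_top = 7.01865 − 1.62 = 5.39865 m along the incline.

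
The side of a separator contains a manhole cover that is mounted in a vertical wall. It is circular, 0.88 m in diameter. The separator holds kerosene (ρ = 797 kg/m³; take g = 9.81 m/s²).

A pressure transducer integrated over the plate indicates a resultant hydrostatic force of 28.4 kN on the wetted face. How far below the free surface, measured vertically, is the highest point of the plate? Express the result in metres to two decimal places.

γ = ρg = 797 × 9.81 / 1000 = 7.81857 kN/m³.
A = π(0.44)² = 0.608212 m².
From F = γ·h_c·A, the centroid depth is h_c = 28.4/(7.81857 × 0.608212) = 5.97222 m.
The centroid is at the centre, 0.44 m below the top of the plate, so the highest point sits at h_top = 5.97222 − 0.44 = 5.53222 m below the surface.

d_top ≈ 5.53 m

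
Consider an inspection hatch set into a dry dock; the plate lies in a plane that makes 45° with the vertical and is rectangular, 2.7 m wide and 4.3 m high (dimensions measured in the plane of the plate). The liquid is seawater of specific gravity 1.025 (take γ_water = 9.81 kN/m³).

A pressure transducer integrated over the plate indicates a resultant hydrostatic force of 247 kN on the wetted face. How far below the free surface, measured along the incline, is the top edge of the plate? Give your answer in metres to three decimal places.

y_top ≈ 0.842 m

γ = 1.025 × 9.81 = 10.05525 kN/m³.
A = 2.7 × 4.3 = 11.61 m².
From F = γ·h_c·A, the centroid depth is h_c = 247/(10.05525 × 11.61) = 2.11579 m.
The plate makes 45° with the vertical, i.e. θ = 90° − 45° = 45° to the horizontal. Measuring y along the incline from the free-surface line, vertical depth h = y·sinθ with sinθ = 0.707107.
Along the incline, y_c = h_c/sinθ = 2.11579/0.707107 = 2.99218 m.
The centroid lies 4.3/2 = 2.15 m below the top edge, so the top edge sits at y_top = 2.99218 − 2.15 = 0.84218 m along the incline.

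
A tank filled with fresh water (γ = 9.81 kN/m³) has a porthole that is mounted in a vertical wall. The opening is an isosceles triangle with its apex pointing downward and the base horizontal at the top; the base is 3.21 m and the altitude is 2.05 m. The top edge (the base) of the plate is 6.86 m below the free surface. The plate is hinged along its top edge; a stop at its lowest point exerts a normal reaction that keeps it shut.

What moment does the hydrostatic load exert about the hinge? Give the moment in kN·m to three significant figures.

γ = 9.81 kN/m³.
With the apex down, the centroid sits h/3 = 2.05/3 = 0.683333 m below the base (the top edge), so the centroid depth is h_c = 6.86 + 0.683333 = 7.54333 m.
A = ½ × 3.21 × 2.05 = 3.29025 m².
Resultant F = γ·h_c·A = 9.81 × 7.54333 × 3.29025 = 243.479 kN.
I_c = b·h³/36 = 3.21 × 2.05³/36 = 0.768182 m⁴.
Centre of pressure: y_p = y_c + I_c/(y_c·A) = 7.54333 + 0.768182/(7.54333 × 3.29025) = 7.54333 + 0.0309508 = 7.57428 m along the plane.
The resultant acts 0.683333 + 0.0309508 = 0.714284 m (along the plate) below the hinge at the top edge, so the moment about the hinge is M = F × 0.714284 = 243.479 × 0.714284 = 173.913 kN·m.

M ≈ 174 kN·m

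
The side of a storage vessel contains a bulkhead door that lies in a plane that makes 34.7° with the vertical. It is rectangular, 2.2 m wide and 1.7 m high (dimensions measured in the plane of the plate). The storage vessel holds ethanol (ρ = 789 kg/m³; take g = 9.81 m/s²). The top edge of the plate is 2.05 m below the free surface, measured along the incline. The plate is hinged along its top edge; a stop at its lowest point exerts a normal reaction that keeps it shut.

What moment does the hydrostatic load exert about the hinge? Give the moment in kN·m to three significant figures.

γ = ρg = 789 × 9.81 / 1000 = 7.74009 kN/m³.
The plate makes 34.7° with the vertical, i.e. θ = 90° − 34.7° = 55.3° to the horizontal. Measuring y along the incline from the free-surface line, vertical depth h = y·sinθ with sinθ = 0.822144.
The centroid lies 1.7/2 = 0.85 m below the top edge, so y_c = 2.05 + 0.85 = 2.9 m and h_c = 2.9 × 0.822144 = 2.38422 m.
A = 2.2 × 1.7 = 3.74 m².
Resultant F = γ·h_c·A = 7.74009 × 2.38422 × 3.74 = 69.0182 kN.
I_c = b·h³/12 = 2.2 × 1.7³/12 = 0.900717 m⁴.
Centre of pressure: y_p = y_c + I_c/(y_c·A) = 2.9 + 0.900717/(2.9 × 3.74) = 2.9 + 0.083046 = 2.98305 m along the plane.
The resultant acts 0.85 + 0.083046 = 0.933046 m (along the plate) below the hinge at the top edge, so the moment about the hinge is M = F × 0.933046 = 69.0182 × 0.933046 = 64.3972 kN·m.

M ≈ 64.4 kN·m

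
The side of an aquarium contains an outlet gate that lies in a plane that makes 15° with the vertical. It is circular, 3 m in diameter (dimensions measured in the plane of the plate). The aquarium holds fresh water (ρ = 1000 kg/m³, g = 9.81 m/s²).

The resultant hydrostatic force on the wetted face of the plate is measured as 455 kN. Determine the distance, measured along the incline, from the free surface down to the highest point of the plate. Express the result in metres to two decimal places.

γ = ρg = 1000 × 9.81 = 9810 N/m³ = 9.81 kN/m³.
A = π(1.5)² = 7.06858 m².
From F = γ·h_c·A, the centroid depth is h_c = 455/(9.81 × 7.06858) = 6.56161 m.
The plate makes 15° with the vertical, i.e. θ = 90° − 15° = 75° to the horizontal. Measuring y along the incline from the free-surface line, vertical depth h = y·sinθ with sinθ = 0.965926.
Along the incline, y_c = h_c/sinθ = 6.56161/0.965926 = 6.79308 m.
The centroid is at the centre, 1.5 m below the top of the plate, so the highest point sits at y_top = 6.79308 − 1.5 = 5.29308 m along the incline.

y_top ≈ 5.29 m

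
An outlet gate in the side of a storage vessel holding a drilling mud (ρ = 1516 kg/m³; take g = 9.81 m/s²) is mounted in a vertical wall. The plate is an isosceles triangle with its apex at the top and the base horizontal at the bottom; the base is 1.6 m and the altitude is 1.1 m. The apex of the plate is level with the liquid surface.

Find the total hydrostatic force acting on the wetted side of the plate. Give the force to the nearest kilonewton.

F ≈ 10 kN

γ = ρg = 1516 × 9.81 / 1000 = 14.87196 kN/m³.
With the apex up, the centroid sits 2h/3 = 2 × 1.1/3 = 0.733333 m below the apex, so the centroid depth is h_c = 0.733333 m.
A = ½ × 1.6 × 1.1 = 0.88 m².
Resultant F = γ·h_c·A = 14.87196 × 0.733333 × 0.88 = 9.59737 kN.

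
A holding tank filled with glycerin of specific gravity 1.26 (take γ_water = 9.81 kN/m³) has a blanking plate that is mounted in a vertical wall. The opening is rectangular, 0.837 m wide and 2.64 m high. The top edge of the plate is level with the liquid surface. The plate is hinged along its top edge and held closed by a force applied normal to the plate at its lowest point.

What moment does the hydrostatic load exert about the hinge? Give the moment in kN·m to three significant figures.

γ = 1.26 × 9.81 = 12.3606 kN/m³.
The centroid lies 2.64/2 = 1.32 m below the top edge, so the centroid depth is h_c = 1.32 m.
A = 0.837 × 2.64 = 2.20968 m².
Resultant F = γ·h_c·A = 12.3606 × 1.32 × 2.20968 = 36.0531 kN.
I_c = b·h³/12 = 0.837 × 2.64³/12 = 1.28338 m⁴.
Centre of pressure: y_p = y_c + I_c/(y_c·A) = 1.32 + 1.28338/(1.32 × 2.20968) = 1.32 + 0.439999 = 1.76 m along the plane.
The resultant acts 1.32 + 0.439999 = 1.76 m (along the plate) below the hinge at the top edge, so the moment about the hinge is M = F × 1.76 = 36.0531 × 1.76 = 63.4535 kN·m.

M ≈ 63.5 kN·m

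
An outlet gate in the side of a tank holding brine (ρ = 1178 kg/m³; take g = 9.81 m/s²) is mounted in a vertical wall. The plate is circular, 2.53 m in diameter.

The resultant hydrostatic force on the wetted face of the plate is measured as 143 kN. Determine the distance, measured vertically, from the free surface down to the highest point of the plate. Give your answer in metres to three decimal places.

γ = ρg = 1178 × 9.81 / 1000 = 11.55618 kN/m³.
A = π(1.265)² = 5.02726 m².
From F = γ·h_c·A, the centroid depth is h_c = 143/(11.55618 × 5.02726) = 2.46145 m.
The centroid is at the centre, 1.265 m below the top of the plate, so the highest point sits at h_top = 2.46145 − 1.265 = 1.19645 m below the surface.

d_top ≈ 1.196 m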